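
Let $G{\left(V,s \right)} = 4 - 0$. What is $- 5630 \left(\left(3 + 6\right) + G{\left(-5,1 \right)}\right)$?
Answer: $-73190$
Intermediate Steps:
$G{\left(V,s \right)} = 4$ ($G{\left(V,s \right)} = 4 + 0 = 4$)
$- 5630 \left(\left(3 + 6\right) + G{\left(-5,1 \right)}\right) = - 5630 \left(\left(3 + 6\right) + 4\right) = - 5630 \left(9 + 4\right) = \left(-5630\right) 13 = -73190$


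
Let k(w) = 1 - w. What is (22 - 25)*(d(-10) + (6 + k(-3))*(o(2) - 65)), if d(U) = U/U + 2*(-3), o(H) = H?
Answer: 1905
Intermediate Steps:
d(U) = -5 (d(U) = 1 - 6 = -5)
(22 - 25)*(d(-10) + (6 + k(-3))*(o(2) - 65)) = (22 - 25)*(-5 + (6 + (1 - 1*(-3)))*(2 - 65)) = -3*(-5 + (6 + (1 + 3))*(-63)) = -3*(-5 + (6 + 4)*(-63)) = -3*(-5 + 10*(-63)) = -3*(-5 - 630) = -3*(-635) = 1905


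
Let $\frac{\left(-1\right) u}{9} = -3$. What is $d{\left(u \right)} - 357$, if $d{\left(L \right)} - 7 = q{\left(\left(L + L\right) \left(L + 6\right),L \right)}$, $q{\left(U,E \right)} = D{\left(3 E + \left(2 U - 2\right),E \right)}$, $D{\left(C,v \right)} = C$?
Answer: $3293$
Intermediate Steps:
$u = 27$ ($u = \left(-9\right) \left(-3\right) = 27$)
$q{\left(U,E \right)} = -2 + 2 U + 3 E$ ($q{\left(U,E \right)} = 3 E + \left(2 U - 2\right) = 3 E + \left(-2 + 2 U\right) = -2 + 2 U + 3 E$)
$d{\left(L \right)} = 5 + 3 L + 4 L \left(6 + L\right)$ ($d{\left(L \right)} = 7 + \left(-2 + 2 \left(L + L\right) \left(L + 6\right) + 3 L\right) = 7 + \left(-2 + 2 \cdot 2 L \left(6 + L\right) + 3 L\right) = 7 + \left(-2 + 4 L \left(6 + L\right) + 3 L\right) = 7 + \left(-2 + 3 L + 4 L \left(6 + L\right)\right) = 5 + 3 L + 4 L \left(6 + L\right)$)
$d{\left(u \right)} - 357 = \left(5 + 4 \cdot 27^{2} + 27 \cdot 27\right) - 357 = \left(5 + 4 \cdot 729 + 729\right) - 357 = \left(5 + 2916 + 729\right) - 357 = 3650 - 357 = 3293$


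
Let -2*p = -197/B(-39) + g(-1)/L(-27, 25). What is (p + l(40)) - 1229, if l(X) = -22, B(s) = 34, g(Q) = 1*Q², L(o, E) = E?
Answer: -2121809/1700 ≈ -1248.1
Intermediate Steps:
g(Q) = Q²
p = 4891/1700 (p = -(-197/34 + (-1)²/25)/2 = -(-197*1/34 + 1*(1/25))/2 = -(-197/34 + 1/25)/2 = -½*(-4891/850) = 4891/1700 ≈ 2.8771)
(p + l(40)) - 1229 = (4891/1700 - 22) - 1229 = -32509/1700 - 1229 = -2121809/1700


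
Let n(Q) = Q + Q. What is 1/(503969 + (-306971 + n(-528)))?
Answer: 1/195942 ≈ 5.1036e-6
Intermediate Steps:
n(Q) = 2*Q
1/(503969 + (-306971 + n(-528))) = 1/(503969 + (-306971 + 2*(-528))) = 1/(503969 + (-306971 - 1056)) = 1/(503969 - 308027) = 1/195942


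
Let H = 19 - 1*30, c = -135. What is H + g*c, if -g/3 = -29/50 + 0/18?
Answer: -2459/10 ≈ -245.90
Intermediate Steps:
H = -11 (H = 19 - 30 = -11)
g = 87/50 (g = -3*(-29/50 + 0/18) = -3*(-29*1/50 + 0*(1/18)) = -3*(-29/50 + 0) = -3*(-29/50) = 87/50 ≈ 1.7400)
H + g*c = -11 + (87/50)*(-135) = -11 - 2349/10 = -2459/10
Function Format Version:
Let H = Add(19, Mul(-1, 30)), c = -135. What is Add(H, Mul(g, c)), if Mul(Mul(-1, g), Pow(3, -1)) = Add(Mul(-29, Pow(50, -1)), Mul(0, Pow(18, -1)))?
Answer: Rational(-2459, 10) ≈ -245.90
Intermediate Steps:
H = -11 (H = Add(19, -30) = -11)
g = Rational(87, 50) (g = Mul(-3, Add(Mul(-29, Pow(50, -1)), Mul(0, Pow(18, -1)))) = Mul(-3, Add(Mul(-29, Rational(1, 50)), Mul(0, Rational(1, 18)))) = Mul(-3, Add(Rational(-29, 50), 0)) = Mul(-3, Rational(-29, 50)) = Rational(87, 50) ≈ 1.7400)
Add(H, Mul(g, c)) = Add(-11, Mul(Rational(87, 50), -135)) = Add(-11, Rational(-2349, 10)) = Rational(-2459, 10)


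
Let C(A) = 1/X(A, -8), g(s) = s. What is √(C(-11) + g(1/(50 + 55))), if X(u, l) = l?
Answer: I*√20370/420 ≈ 0.33982*I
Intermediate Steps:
C(A) = -⅛ (C(A) = 1/(-8) = -⅛)
√(C(-11) + g(1/(50 + 55))) = √(-⅛ + 1/(50 + 55)) = √(-⅛ + 1/105) = √(-97/840) = I*√20370/420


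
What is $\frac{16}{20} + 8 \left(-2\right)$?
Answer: $- \frac{76}{5} \approx -15.2$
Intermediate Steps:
$\frac{16}{20} + 8 \left(-2\right) = 16 \cdot \frac{1}{20} - 16 = \frac{4}{5} - 16 = - \frac{76}{5}$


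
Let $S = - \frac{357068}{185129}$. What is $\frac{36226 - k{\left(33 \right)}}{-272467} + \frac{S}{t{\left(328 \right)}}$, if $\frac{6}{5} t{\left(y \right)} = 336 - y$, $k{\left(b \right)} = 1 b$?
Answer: $- \frac{106468804552}{252207716215} \approx -0.42215$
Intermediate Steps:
$S = - \frac{357068}{185129}$ ($S = \left(-357068\right) \frac{1}{185129} = - \frac{357068}{185129} \approx -1.9288$)
$k{\left(b \right)} = b$
$t{\left(y \right)} = 280 - \frac{5 y}{6}$ ($t{\left(y \right)} = \frac{5 \left(336 - y\right)}{6} = 280 - \frac{5 y}{6}$)
$\frac{36226 - k{\left(33 \right)}}{-272467} + \frac{S}{t{\left(328 \right)}} = \frac{36226 - 33}{-272467} - \frac{357068}{185129 \left(280 - \frac{820}{3}\right)} = \left(36226 - 33\right) \left(- \frac{1}{272467}\right) - \frac{357068}{185129 \left(280 - \frac{820}{3}\right)} = 36193 \left(- \frac{1}{272467}\right) - \frac{357068}{185129 \cdot \frac{20}{3}} = - \frac{36193}{272467} - \frac{267801}{925645} = - \frac{106468804552}{252207716215}$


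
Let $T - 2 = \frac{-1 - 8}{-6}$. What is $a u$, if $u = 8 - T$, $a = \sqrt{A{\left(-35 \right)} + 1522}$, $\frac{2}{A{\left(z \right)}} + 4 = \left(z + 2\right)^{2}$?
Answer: $\frac{9 \sqrt{447934655}}{1085} \approx 175.56$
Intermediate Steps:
$T = \frac{7}{2}$ ($T = 2 + \frac{-1 - 8}{-6} = 2 + \left(-1 - 8\right) \left(- \frac{1}{6}\right) = 2 - - \frac{3}{2} = 2 + \frac{3}{2} = \frac{7}{2} \approx 3.5$)
$A{\left(z \right)} = \frac{2}{-4 + \left(2 + z\right)^{2}}$ ($A{\left(z \right)} = \frac{2}{-4 + \left(z + 2\right)^{2}} = \frac{2}{-4 + \left(2 + z\right)^{2}}$)
$a = \frac{2 \sqrt{447934655}}{1085}$ ($a = \sqrt{\frac{2}{\left(-35\right) \left(4 - 35\right)} + 1522} = \sqrt{2 \left(- \frac{1}{35}\right) \frac{1}{-31} + 1522} = \sqrt{2 \left(- \frac{1}{35}\right) \left(- \frac{1}{31}\right) + 1522} = \sqrt{\frac{2}{1085} + 1522} = \sqrt{\frac{1651372}{1085}} = \frac{2 \sqrt{447934655}}{1085} \approx 39.013$)
$u = \frac{9}{2}$ ($u = 8 - \frac{7}{2} = \frac{9}{2} \approx 4.5$)
$a u = \frac{2 \sqrt{447934655}}{1085} \cdot \frac{9}{2} = \frac{9 \sqrt{447934655}}{1085}$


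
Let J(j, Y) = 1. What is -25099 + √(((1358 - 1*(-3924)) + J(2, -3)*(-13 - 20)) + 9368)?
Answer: -25099 + √14617 ≈ -24978.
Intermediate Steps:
-25099 + √(((1358 - 1*(-3924)) + J(2, -3)*(-13 - 20)) + 9368) = -25099 + √(((1358 - 1*(-3924)) + 1*(-13 - 20)) + 9368) = -25099 + √(((1358 + 3924) + 1*(-33)) + 9368) = -25099 + √((5282 - 33) + 9368) = -25099 + √(5249 + 9368) = -25099 + √14617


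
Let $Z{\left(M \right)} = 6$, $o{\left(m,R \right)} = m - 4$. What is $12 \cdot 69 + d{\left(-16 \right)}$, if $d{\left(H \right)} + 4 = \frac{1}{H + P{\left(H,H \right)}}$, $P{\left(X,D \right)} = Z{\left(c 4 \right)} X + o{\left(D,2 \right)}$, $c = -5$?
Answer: $\frac{108767}{132} \approx 823.99$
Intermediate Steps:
$o{\left(m,R \right)} = -4 + m$
$P{\left(X,D \right)} = -4 + D + 6 X$ ($P{\left(X,D \right)} = 6 X + \left(-4 + D\right) = -4 + D + 6 X$)
$d{\left(H \right)} = -4 + \frac{1}{-4 + 8 H}$ ($d{\left(H \right)} = -4 + \frac{1}{H + \left(-4 + H + 6 H\right)} = -4 + \frac{1}{H + \left(-4 + 7 H\right)} = -4 + \frac{1}{-4 + 8 H}$)
$12 \cdot 69 + d{\left(-16 \right)} = 12 \cdot 69 + \frac{17 - -512}{4 \left(-1 + 2 \left(-16\right)\right)} = 828 + \frac{17 + 512}{4 \left(-1 - 32\right)} = 828 + \frac{1}{4} \frac{1}{-33} \cdot 529 = 828 + \frac{1}{4} \left(- \frac{1}{33}\right) 529 = 828 - \frac{529}{132} = \frac{108767}{132}$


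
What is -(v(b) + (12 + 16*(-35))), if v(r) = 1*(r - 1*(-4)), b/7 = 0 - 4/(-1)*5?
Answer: 404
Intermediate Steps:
b = 140 (b = 7*(0 - 4/(-1)*5) = 7*(0 - 4*(-1)*5) = 7*(0 + 4*5) = 7*(0 + 20) = 7*20 = 140)
v(r) = 4 + r (v(r) = 1*(r + 4) = 1*(4 + r) = 4 + r)
-(v(b) + (12 + 16*(-35))) = -((4 + 140) + (12 + 16*(-35))) = -(144 + (12 - 560)) = -(144 - 548) = -1*(-404) = 404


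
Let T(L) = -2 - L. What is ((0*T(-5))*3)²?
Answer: 0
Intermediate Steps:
((0*T(-5))*3)² = ((0*(-2 - 1*(-5)))*3)² = ((0*(-2 + 5))*3)² = ((0*3)*3)² = (0*3)² = 0² = 0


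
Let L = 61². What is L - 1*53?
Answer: 3668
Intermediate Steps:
L = 3721
L - 1*53 = 3721 - 1*53 = 3721 - 53 = 3668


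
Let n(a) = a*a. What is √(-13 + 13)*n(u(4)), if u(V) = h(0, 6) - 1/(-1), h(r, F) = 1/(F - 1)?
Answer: 0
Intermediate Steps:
h(r, F) = 1/(-1 + F)
u(V) = 6/5 (u(V) = 1/(-1 + 6) - 1/(-1) = 1/5 - 1*(-1) = ⅕ + 1 = 6/5)
n(a) = a²
√(-13 + 13)*n(u(4)) = √(-13 + 13)*(6/5)² = √0*(36/25) = 0*(36/25) = 0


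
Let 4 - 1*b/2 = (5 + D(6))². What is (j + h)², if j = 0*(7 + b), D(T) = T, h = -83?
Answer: 6889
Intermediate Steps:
b = -234 (b = 8 - 2*(5 + 6)² = 8 - 2*11² = 8 - 2*121 = 8 - 242 = -234)
j = 0 (j = 0*(7 - 234) = 0*(-227) = 0)
(j + h)² = (0 - 83)² = (-83)² = 6889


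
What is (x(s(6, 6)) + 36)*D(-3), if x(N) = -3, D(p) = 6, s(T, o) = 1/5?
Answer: 198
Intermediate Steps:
s(T, o) = ⅕
(x(s(6, 6)) + 36)*D(-3) = (-3 + 36)*6 = 33*6 = 198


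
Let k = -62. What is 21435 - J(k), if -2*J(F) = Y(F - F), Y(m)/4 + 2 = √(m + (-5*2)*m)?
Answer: 21431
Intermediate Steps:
Y(m) = -8 + 12*√(-m) (Y(m) = -8 + 4*√(m + (-5*2)*m) = -8 + 4*√(m - 10*m) = -8 + 4*√(-9*m) = -8 + 4*(3*√(-m)) = -8 + 12*√(-m))
J(F) = 4 (J(F) = -(-8 + 12*√(-(F - F)))/2 = -(-8 + 12*√(-1*0))/2 = -(-8 + 12*√0)/2 = -(-8 + 12*0)/2 = -(-8 + 0)/2 = -½*(-8) = 4)
21435 - J(k) = 21435 - 1*4 = 21435 - 4 = 21431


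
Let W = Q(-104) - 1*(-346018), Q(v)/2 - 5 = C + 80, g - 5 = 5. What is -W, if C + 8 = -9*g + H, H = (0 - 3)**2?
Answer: -346010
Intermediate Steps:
g = 10 (g = 5 + 5 = 10)
H = 9 (H = (-3)**2 = 9)
C = -89 (C = -8 + (-9*10 + 9) = -8 + (-90 + 9) = -8 - 81 = -89)
Q(v) = -8 (Q(v) = 10 + 2*(-89 + 80) = 10 + 2*(-9) = 10 - 18 = -8)
W = 346010 (W = -8 - 1*(-346018) = -8 + 346018 = 346010)
-W = -1*346010 = -346010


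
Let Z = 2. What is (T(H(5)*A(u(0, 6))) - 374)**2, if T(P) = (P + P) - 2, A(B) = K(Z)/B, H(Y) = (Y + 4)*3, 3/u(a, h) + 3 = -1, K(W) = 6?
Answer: 652864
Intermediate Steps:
u(a, h) = -3/4 (u(a, h) = 3/(-3 - 1) = 3/(-4) = 3*(-1/4) = -3/4)
H(Y) = 12 + 3*Y (H(Y) = (4 + Y)*3 = 12 + 3*Y)
A(B) = 6/B
T(P) = -2 + 2*P (T(P) = 2*P - 2 = -2 + 2*P)
(T(H(5)*A(u(0, 6))) - 374)**2 = ((-2 + 2*((12 + 3*5)*(6/(-3/4)))) - 374)**2 = ((-2 + 2*((12 + 15)*(6*(-4/3)))) - 374)**2 = ((-2 + 2*(27*(-8))) - 374)**2 = ((-2 + 2*(-216)) - 374)**2 = ((-2 - 432) - 374)**2 = (-434 - 374)**2 = (-808)**2 = 652864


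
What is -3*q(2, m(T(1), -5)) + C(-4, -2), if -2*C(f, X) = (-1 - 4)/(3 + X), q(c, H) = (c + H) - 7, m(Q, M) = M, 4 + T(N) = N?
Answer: 65/2 ≈ 32.500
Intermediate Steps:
T(N) = -4 + N
q(c, H) = -7 + H + c (q(c, H) = (H + c) - 7 = -7 + H + c)
C(f, X) = 5/(2*(3 + X)) (C(f, X) = -(-1 - 4)/(2*(3 + X)) = -(-5)/(2*(3 + X)) = 5/(2*(3 + X)))
-3*q(2, m(T(1), -5)) + C(-4, -2) = -3*(-7 - 5 + 2) + 5/(2*(3 - 2)) = -3*(-10) + (5/2)/1 = 30 + (5/2)*1 = 30 + 5/2 = 65/2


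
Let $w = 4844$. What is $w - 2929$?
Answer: $1915$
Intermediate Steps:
$w - 2929 = 4844 - 2929 = 1915$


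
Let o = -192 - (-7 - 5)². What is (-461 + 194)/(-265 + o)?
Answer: 267/601 ≈ 0.44426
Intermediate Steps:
o = -336 (o = -192 - 1*(-12)² = -192 - 1*144 = -192 - 144 = -336)
(-461 + 194)/(-265 + o) = (-461 + 194)/(-265 - 336) = -267/(-601) = -267*(-1/601) = 267/601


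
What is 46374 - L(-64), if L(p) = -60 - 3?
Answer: 46437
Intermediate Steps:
L(p) = -63
46374 - L(-64) = 46374 - 1*(-63) = 46374 + 63 = 46437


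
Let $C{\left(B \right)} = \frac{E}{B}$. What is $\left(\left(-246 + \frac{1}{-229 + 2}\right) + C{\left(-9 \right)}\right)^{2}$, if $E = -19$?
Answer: $\frac{248276979076}{4173849} \approx 59484.0$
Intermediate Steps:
$C{\left(B \right)} = - \frac{19}{B}$
$\left(\left(-246 + \frac{1}{-229 + 2}\right) + C{\left(-9 \right)}\right)^{2} = \left(\left(-246 + \frac{1}{-229 + 2}\right) - \frac{19}{-9}\right)^{2} = \left(\left(-246 + \frac{1}{-227}\right) - - \frac{19}{9}\right)^{2} = \left(\left(-246 - \frac{1}{227}\right) + \frac{19}{9}\right)^{2} = \left(- \frac{55843}{227} + \frac{19}{9}\right)^{2} = \left(- \frac{498274}{2043}\right)^{2} = \frac{248276979076}{4173849}$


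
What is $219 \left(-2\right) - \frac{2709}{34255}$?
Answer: $- \frac{15006399}{34255} \approx -438.08$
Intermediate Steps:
$219 \left(-2\right) - \frac{2709}{34255} = -438 - \frac{2709}{34255} = - \frac{15006399}{34255}$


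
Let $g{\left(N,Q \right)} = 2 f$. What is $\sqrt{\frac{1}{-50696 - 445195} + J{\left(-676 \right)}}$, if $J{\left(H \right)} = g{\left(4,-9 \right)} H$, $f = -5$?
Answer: $\frac{\sqrt{184704143837741}}{165297} \approx 82.219$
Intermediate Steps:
$g{\left(N,Q \right)} = -10$ ($g{\left(N,Q \right)} = 2 \left(-5\right) = -10$)
$J{\left(H \right)} = - 10 H$
$\sqrt{\frac{1}{-50696 - 445195} + J{\left(-676 \right)}} = \sqrt{\frac{1}{-50696 - 445195} - -6760} = \sqrt{\frac{1}{-495891} + 6760} = \sqrt{- \frac{1}{495891} + 6760} = \sqrt{\frac{3352223159}{495891}} = \frac{\sqrt{184704143837741}}{165297}$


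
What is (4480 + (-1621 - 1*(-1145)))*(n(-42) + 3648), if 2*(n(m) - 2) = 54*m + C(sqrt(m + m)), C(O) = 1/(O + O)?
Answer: 10074064 - 143*I*sqrt(21)/6 ≈ 1.0074e+7 - 109.22*I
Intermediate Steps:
C(O) = 1/(2*O)
n(m) = 2 + 27*m + sqrt(2)/(8*sqrt(m)) (n(m) = 2 + (54*m + 1/(2*(sqrt(m + m))))/2 = 2 + (54*m + 1/(2*(sqrt(2*m))))/2 = 2 + (54*m + 1/(2*((sqrt(2)*sqrt(m)))))/2 = 2 + (54*m + (sqrt(2)/(2*sqrt(m)))/2)/2 = 2 + (54*m + sqrt(2)/(4*sqrt(m)))/2 = 2 + (27*m + sqrt(2)/(8*sqrt(m))) = 2 + 27*m + sqrt(2)/(8*sqrt(m)))
(4480 + (-1621 - 1*(-1145)))*(n(-42) + 3648) = (4480 + (-1621 - 1*(-1145)))*((2 + 27*(-42) + sqrt(2)/(8*sqrt(-42))) + 3648) = (4480 + (-1621 + 1145))*((2 - 1134 + sqrt(2)*(-I*sqrt(42)/42)/8) + 3648) = (4480 - 476)*((2 - 1134 - I*sqrt(21)/168) + 3648) = 4004*((-1132 - I*sqrt(21)/168) + 3648) = 4004*(2516 - I*sqrt(21)/168) = 10074064 - 143*I*sqrt(21)/6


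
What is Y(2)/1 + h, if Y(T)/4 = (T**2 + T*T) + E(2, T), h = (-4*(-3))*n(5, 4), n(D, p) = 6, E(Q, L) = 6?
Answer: 128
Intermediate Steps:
h = 72 (h = -4*(-3)*6 = 12*6 = 72)
Y(T) = 24 + 8*T**2 (Y(T) = 4*((T**2 + T*T) + 6) = 4*((T**2 + T**2) + 6) = 4*(2*T**2 + 6) = 4*(6 + 2*T**2) = 24 + 8*T**2)
Y(2)/1 + h = (24 + 8*2**2)/1 + 72 = 1*(24 + 8*4) + 72 = 1*(24 + 32) + 72 = 1*56 + 72 = 56 + 72 = 128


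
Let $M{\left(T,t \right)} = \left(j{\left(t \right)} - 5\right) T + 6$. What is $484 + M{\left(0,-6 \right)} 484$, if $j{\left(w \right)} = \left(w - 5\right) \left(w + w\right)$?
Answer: $3388$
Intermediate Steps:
$j{\left(w \right)} = 2 w \left(-5 + w\right)$ ($j{\left(w \right)} = \left(-5 + w\right) 2 w = 2 w \left(-5 + w\right)$)
$M{\left(T,t \right)} = 6 + T \left(-5 + 2 t \left(-5 + t\right)\right)$ ($M{\left(T,t \right)} = \left(2 t \left(-5 + t\right) - 5\right) T + 6 = \left(-5 + 2 t \left(-5 + t\right)\right) T + 6 = T \left(-5 + 2 t \left(-5 + t\right)\right) + 6 = 6 + T \left(-5 + 2 t \left(-5 + t\right)\right)$)
$484 + M{\left(0,-6 \right)} 484 = 484 + \left(6 - 0 + 2 \cdot 0 \left(-6\right) \left(-5 - 6\right)\right) 484 = 484 + \left(6 + 0 + 2 \cdot 0 \left(-6\right) \left(-11\right)\right) 484 = 484 + \left(6 + 0 + 0\right) 484 = 484 + 6 \cdot 484 = 484 + 2904 = 3388$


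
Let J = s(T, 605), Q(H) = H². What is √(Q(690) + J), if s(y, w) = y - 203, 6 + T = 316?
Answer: √476207 ≈ 690.08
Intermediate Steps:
T = 310 (T = -6 + 316 = 310)
s(y, w) = -203 + y
J = 107 (J = -203 + 310 = 107)
√(Q(690) + J) = √(690² + 107) = √(476100 + 107) = √476207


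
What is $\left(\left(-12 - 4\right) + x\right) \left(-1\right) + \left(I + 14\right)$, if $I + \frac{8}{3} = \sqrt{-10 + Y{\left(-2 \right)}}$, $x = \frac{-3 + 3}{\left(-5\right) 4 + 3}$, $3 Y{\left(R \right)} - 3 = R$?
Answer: $\frac{82}{3} + \frac{i \sqrt{87}}{3} \approx 27.333 + 3.1091 i$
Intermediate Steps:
$Y{\left(R \right)} = 1 + \frac{R}{3}$
$x = 0$ ($x = \frac{0}{-20 + 3} = \frac{0}{-17} = 0 \left(- \frac{1}{17}\right) = 0$)
$I = - \frac{8}{3} + \frac{i \sqrt{87}}{3}$ ($I = - \frac{8}{3} + \sqrt{-10 + \left(1 + \frac{1}{3} \left(-2\right)\right)} = - \frac{8}{3} + \sqrt{-10 + \left(1 - \frac{2}{3}\right)} = - \frac{8}{3} + \sqrt{-10 + \frac{1}{3}} = - \frac{8}{3} + \sqrt{- \frac{29}{3}} = - \frac{8}{3} + \frac{i \sqrt{87}}{3} \approx -2.6667 + 3.1091 i$)
$\left(\left(-12 - 4\right) + x\right) \left(-1\right) + \left(I + 14\right) = \left(\left(-12 - 4\right) + 0\right) \left(-1\right) + \left(\left(- \frac{8}{3} + \frac{i \sqrt{87}}{3}\right) + 14\right) = \left(-16 + 0\right) \left(-1\right) + \left(\frac{34}{3} + \frac{i \sqrt{87}}{3}\right) = \left(-16\right) \left(-1\right) + \left(\frac{34}{3} + \frac{i \sqrt{87}}{3}\right) = 16 + \left(\frac{34}{3} + \frac{i \sqrt{87}}{3}\right) = \frac{82}{3} + \frac{i \sqrt{87}}{3}$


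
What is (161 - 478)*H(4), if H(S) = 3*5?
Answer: -4755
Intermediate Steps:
H(S) = 15
(161 - 478)*H(4) = (161 - 478)*15 = -317*15 = -4755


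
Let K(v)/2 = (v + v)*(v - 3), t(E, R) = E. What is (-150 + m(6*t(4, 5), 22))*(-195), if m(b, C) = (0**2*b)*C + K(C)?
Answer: -296790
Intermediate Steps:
K(v) = 4*v*(-3 + v) (K(v) = 2*((v + v)*(v - 3)) = 2*((2*v)*(-3 + v)) = 2*(2*v*(-3 + v)) = 4*v*(-3 + v))
m(b, C) = 4*C*(-3 + C) (m(b, C) = (0**2*b)*C + 4*C*(-3 + C) = (0*b)*C + 4*C*(-3 + C) = 0*C + 4*C*(-3 + C) = 0 + 4*C*(-3 + C) = 4*C*(-3 + C))
(-150 + m(6*t(4, 5), 22))*(-195) = (-150 + 4*22*(-3 + 22))*(-195) = (-150 + 4*22*19)*(-195) = (-150 + 1672)*(-195) = 1522*(-195) = -296790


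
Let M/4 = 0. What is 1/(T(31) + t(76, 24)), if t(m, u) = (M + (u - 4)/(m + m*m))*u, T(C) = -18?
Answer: -1463/26214 ≈ -0.055810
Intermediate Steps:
M = 0 (M = 4*0 = 0)
t(m, u) = u*(-4 + u)/(m + m²) (t(m, u) = (0 + (u - 4)/(m + m*m))*u = (0 + (-4 + u)/(m + m²))*u = ((-4 + u)/(m + m²))*u = u*(-4 + u)/(m + m²))
1/(T(31) + t(76, 24)) = 1/(-18 + 24*(-4 + 24)/(76*(1 + 76))) = 1/(-18 + 24*(1/76)*20/77) = 1/(-18 + 24*(1/76)*(1/77)*20) = 1/(-18 + 120/1463) = 1/(-26214/1463) = -1463/26214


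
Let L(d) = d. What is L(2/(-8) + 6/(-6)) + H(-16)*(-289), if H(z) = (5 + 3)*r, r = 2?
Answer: -18501/4 ≈ -4625.3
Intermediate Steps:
H(z) = 16 (H(z) = (5 + 3)*2 = 8*2 = 16)
L(2/(-8) + 6/(-6)) + H(-16)*(-289) = (2/(-8) + 6/(-6)) + 16*(-289) = (2*(-⅛) + 6*(-⅙)) - 4624 = (-¼ - 1) - 4624 = -5/4 - 4624 = -18501/4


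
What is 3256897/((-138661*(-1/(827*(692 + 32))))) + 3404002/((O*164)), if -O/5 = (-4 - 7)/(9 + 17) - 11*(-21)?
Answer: 2396572614801711507/170410902475 ≈ 1.4063e+7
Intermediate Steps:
O = -29975/26 (O = -5*((-4 - 7)/(9 + 17) - 11*(-21)) = -5*(-11/26 + 231) = -5*5995/26 = -29975/26 ≈ -1152.9)
3256897/((-138661*(-1/(827*(692 + 32))))) + 3404002/((O*164)) = 3256897/((-138661*(-1/(827*(692 + 32))))) + 3404002/((-29975/26*164)) = 3256897/((-138661/(724*(-827)))) + 3404002/(-2457950/13) = 3256897/((-138661/(-598748))) + 3404002*(-13/2457950) = 3256897/((-138661*(-1/598748))) - 22126013/1228975 = 3256897/(138661/598748) - 22126013/1228975 = 3256897*(598748/138661) - 22126013/1228975 = 1950060564956/138661 - 22126013/1228975 = 2396572614801711507/170410902475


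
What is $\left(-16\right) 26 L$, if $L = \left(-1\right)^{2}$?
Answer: $-416$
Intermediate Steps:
$L = 1$
$\left(-16\right) 26 L = \left(-16\right) 26 \cdot 1 = \left(-416\right) 1 = -416$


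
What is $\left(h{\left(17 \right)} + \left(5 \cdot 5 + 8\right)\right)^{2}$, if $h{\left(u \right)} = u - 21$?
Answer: $841$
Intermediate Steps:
$h{\left(u \right)} = -21 + u$
$\left(h{\left(17 \right)} + \left(5 \cdot 5 + 8\right)\right)^{2} = \left(\left(-21 + 17\right) + \left(5 \cdot 5 + 8\right)\right)^{2} = \left(-4 + \left(25 + 8\right)\right)^{2} = \left(-4 + 33\right)^{2} = 29^{2} = 841$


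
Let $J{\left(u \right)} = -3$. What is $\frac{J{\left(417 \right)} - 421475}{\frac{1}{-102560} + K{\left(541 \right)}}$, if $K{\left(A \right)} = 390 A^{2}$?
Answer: $- \frac{43226783680}{11706771710399} \approx -0.0036925$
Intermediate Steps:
$\frac{J{\left(417 \right)} - 421475}{\frac{1}{-102560} + K{\left(541 \right)}} = \frac{-3 - 421475}{\frac{1}{-102560} + 390 \cdot 541^{2}} = - \frac{421478}{- \frac{1}{102560} + 390 \cdot 292681} = - \frac{421478}{- \frac{1}{102560} + 114145590} = - \frac{421478}{\frac{11706771710399}{102560}} = \left(-421478\right) \frac{102560}{11706771710399} = - \frac{43226783680}{11706771710399}$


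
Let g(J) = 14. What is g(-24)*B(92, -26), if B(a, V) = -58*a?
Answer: -74704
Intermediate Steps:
g(-24)*B(92, -26) = 14*(-58*92) = 14*(-5336) = -74704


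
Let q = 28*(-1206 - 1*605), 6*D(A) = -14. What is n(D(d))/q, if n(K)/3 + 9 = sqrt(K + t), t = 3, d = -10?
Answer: 27/50708 - sqrt(6)/50708 ≈ 0.00048415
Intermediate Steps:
D(A) = -7/3 (D(A) = (1/6)*(-14) = -7/3)
n(K) = -27 + 3*sqrt(3 + K) (n(K) = -27 + 3*sqrt(K + 3) = -27 + 3*sqrt(3 + K))
q = -50708 (q = 28*(-1206 - 605) = 28*(-1811) = -50708)
n(D(d))/q = (-27 + 3*sqrt(3 - 7/3))/(-50708) = (-27 + 3*sqrt(2/3))*(-1/50708) = (-27 + 3*(sqrt(6)/3))*(-1/50708) = (-27 + sqrt(6))*(-1/50708) = 27/50708 - sqrt(6)/50708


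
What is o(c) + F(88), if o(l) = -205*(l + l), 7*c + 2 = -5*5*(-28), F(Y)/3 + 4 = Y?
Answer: -284416/7 ≈ -40631.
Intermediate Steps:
F(Y) = -12 + 3*Y
c = 698/7 (c = -2/7 + (-5*5*(-28))/7 = -2/7 + (-25*(-28))/7 = -2/7 + (1/7)*700 = -2/7 + 100 = 698/7 ≈ 99.714)
o(l) = -410*l
o(c) + F(88) = -410*698/7 + (-12 + 3*88) = -286180/7 + (-12 + 264) = -286180/7 + 252 = -284416/7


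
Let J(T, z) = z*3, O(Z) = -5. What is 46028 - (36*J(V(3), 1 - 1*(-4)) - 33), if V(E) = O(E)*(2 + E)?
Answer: 45521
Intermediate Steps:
V(E) = -10 - 5*E (V(E) = -5*(2 + E) = -10 - 5*E)
J(T, z) = 3*z
46028 - (36*J(V(3), 1 - 1*(-4)) - 33) = 46028 - (36*(3*(1 - 1*(-4))) - 33) = 46028 - (36*(3*(1 + 4)) - 33) = 46028 - (36*(3*5) - 33) = 46028 - (36*15 - 33) = 46028 - (540 - 33) = 46028 - 1*507 = 46028 - 507 = 45521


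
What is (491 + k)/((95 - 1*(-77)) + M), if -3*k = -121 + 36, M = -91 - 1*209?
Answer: -779/192 ≈ -4.0573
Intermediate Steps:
M = -300 (M = -91 - 209 = -300)
k = 85/3 (k = -(-121 + 36)/3 = -⅓*(-85) = 85/3 ≈ 28.333)
(491 + k)/((95 - 1*(-77)) + M) = (491 + 85/3)/((95 - 1*(-77)) - 300) = 1558/(3*((95 + 77) - 300)) = 1558/(3*(172 - 300)) = (1558/3)/(-128) = (1558/3)*(-1/128) = -779/192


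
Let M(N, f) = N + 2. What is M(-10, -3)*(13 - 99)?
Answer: 688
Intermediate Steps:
M(N, f) = 2 + N
M(-10, -3)*(13 - 99) = (2 - 10)*(13 - 99) = -8*(-86) = 688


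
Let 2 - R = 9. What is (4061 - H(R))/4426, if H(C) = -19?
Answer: 2040/2213 ≈ 0.92183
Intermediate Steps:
R = -7 (R = 2 - 1*9 = 2 - 9 = -7)
(4061 - H(R))/4426 = (4061 - 1*(-19))/4426 = (4061 + 19)*(1/4426) = 4080*(1/4426) = 2040/2213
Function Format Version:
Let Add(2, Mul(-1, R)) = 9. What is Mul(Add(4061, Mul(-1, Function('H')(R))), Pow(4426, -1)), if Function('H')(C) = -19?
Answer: Rational(2040, 2213) ≈ 0.92183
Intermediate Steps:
R = -7 (R = Add(2, Mul(-1, 9)) = Add(2, -9) = -7)
Mul(Add(4061, Mul(-1, Function('H')(R))), Pow(4426, -1)) = Mul(Add(4061, Mul(-1, -19)), Pow(4426, -1)) = Mul(Add(4061, 19), Rational(1, 4426)) = Mul(4080, Rational(1, 4426)) = Rational(2040, 2213)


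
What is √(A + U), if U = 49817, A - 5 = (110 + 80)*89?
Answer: 2*√16683 ≈ 258.33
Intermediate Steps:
A = 16915 (A = 5 + (110 + 80)*89 = 5 + 190*89 = 5 + 16910 = 16915)
√(A + U) = √(16915 + 49817) = √66732 = 2*√16683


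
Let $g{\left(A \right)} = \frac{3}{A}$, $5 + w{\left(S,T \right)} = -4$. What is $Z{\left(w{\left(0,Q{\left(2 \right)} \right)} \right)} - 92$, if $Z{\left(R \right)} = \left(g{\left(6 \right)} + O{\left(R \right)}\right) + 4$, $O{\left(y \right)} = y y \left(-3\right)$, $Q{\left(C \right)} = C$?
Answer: $- \frac{661}{2} \approx -330.5$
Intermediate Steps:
$w{\left(S,T \right)} = -9$ ($w{\left(S,T \right)} = -5 - 4 = -9$)
$O{\left(y \right)} = - 3 y^{2}$ ($O{\left(y \right)} = y^{2} \left(-3\right) = - 3 y^{2}$)
$Z{\left(R \right)} = \frac{9}{2} - 3 R^{2}$ ($Z{\left(R \right)} = \left(\frac{3}{6} - 3 R^{2}\right) + 4 = \left(3 \cdot \frac{1}{6} - 3 R^{2}\right) + 4 = \left(\frac{1}{2} - 3 R^{2}\right) + 4 = \frac{9}{2} - 3 R^{2}$)
$Z{\left(w{\left(0,Q{\left(2 \right)} \right)} \right)} - 92 = \left(\frac{9}{2} - 3 \left(-9\right)^{2}\right) - 92 = \left(\frac{9}{2} - 243\right) - 92 = - \frac{477}{2} - 92 = - \frac{661}{2}$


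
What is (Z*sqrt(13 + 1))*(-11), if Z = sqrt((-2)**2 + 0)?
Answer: -22*sqrt(14) ≈ -82.316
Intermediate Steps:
Z = 2 (Z = sqrt(4 + 0) = sqrt(4) = 2)
(Z*sqrt(13 + 1))*(-11) = (2*sqrt(13 + 1))*(-11) = (2*sqrt(14))*(-11) = -22*sqrt(14)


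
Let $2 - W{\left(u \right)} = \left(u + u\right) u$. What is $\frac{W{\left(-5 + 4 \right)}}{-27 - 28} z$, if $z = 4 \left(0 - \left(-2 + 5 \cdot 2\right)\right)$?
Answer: $0$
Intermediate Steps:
$W{\left(u \right)} = 2 - 2 u^{2}$ ($W{\left(u \right)} = 2 - \left(u + u\right) u = 2 - 2 u u = 2 - 2 u^{2}$)
$z = -32$ ($z = 4 \left(0 - \left(-2 + 10\right)\right) = 4 \left(0 - 8\right) = 4 \left(-8\right) = -32$)
$\frac{W{\left(-5 + 4 \right)}}{-27 - 28} z = \frac{2 - 2 \left(-5 + 4\right)^{2}}{-27 - 28} \left(-32\right) = \frac{2 - 2 \left(-1\right)^{2}}{-55} \left(-32\right) = \left(2 - 2\right) \left(- \frac{1}{55}\right) \left(-32\right) = 0 \left(- \frac{1}{55}\right) \left(-32\right) = 0 \left(-32\right) = 0$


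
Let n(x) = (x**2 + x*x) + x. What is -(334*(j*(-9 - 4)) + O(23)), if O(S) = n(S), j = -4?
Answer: -18449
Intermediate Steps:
n(x) = x + 2*x**2 (n(x) = (x**2 + x**2) + x = 2*x**2 + x = x + 2*x**2)
O(S) = S*(1 + 2*S)
-(334*(j*(-9 - 4)) + O(23)) = -(334*(-4*(-9 - 4)) + 23*(1 + 2*23)) = -(334*(-4*(-13)) + 23*(1 + 46)) = -(334*52 + 23*47) = -(17368 + 1081) = -1*18449 = -18449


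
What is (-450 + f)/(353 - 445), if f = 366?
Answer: 21/23 ≈ 0.91304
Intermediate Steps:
(-450 + f)/(353 - 445) = (-450 + 366)/(353 - 445) = -84/(-92) = -84*(-1/92) = 21/23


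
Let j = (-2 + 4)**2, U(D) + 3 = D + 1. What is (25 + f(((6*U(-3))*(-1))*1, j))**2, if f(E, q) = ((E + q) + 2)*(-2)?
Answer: 2209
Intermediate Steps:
U(D) = -2 + D (U(D) = -3 + (D + 1) = -3 + (1 + D) = -2 + D)
j = 4 (j = 2**2 = 4)
f(E, q) = -4 - 2*E - 2*q (f(E, q) = (2 + E + q)*(-2) = -4 - 2*E - 2*q)
(25 + f(((6*U(-3))*(-1))*1, j))**2 = (25 + (-4 - 2*(6*(-2 - 3))*(-1) - 2*4))**2 = (25 + (-4 - 2*(6*(-5))*(-1) - 8))**2 = (25 + (-4 - 2*(-30*(-1)) - 8))**2 = (25 + (-4 - 60 - 8))**2 = (25 - 72)**2 = (-47)**2 = 2209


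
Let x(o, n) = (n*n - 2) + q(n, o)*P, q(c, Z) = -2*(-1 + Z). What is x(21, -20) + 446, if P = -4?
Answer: 1004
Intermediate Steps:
q(c, Z) = 2 - 2*Z
x(o, n) = -10 + n² + 8*o (x(o, n) = (n*n - 2) + (2 - 2*o)*(-4) = (n² - 2) + (-8 + 8*o) = (-2 + n²) + (-8 + 8*o) = -10 + n² + 8*o)
x(21, -20) + 446 = (-10 + (-20)² + 8*21) + 446 = (-10 + 400 + 168) + 446 = 558 + 446 = 1004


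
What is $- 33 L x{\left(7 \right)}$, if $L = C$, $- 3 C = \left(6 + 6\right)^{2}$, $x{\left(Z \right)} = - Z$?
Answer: $-11088$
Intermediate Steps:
$C = -48$ ($C = - \frac{\left(6 + 6\right)^{2}}{3} = - \frac{12^{2}}{3} = \left(- \frac{1}{3}\right) 144 = -48$)
$L = -48$
$- 33 L x{\left(7 \right)} = \left(-33\right) \left(-48\right) \left(\left(-1\right) 7\right) = 1584 \left(-7\right) = -11088$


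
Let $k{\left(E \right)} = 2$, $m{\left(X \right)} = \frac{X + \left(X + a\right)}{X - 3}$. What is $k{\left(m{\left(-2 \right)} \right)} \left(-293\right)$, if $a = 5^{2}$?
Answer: $-586$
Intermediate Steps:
$a = 25$
$m{\left(X \right)} = \frac{25 + 2 X}{-3 + X}$ ($m{\left(X \right)} = \frac{X + \left(X + 25\right)}{X - 3} = \frac{X + \left(25 + X\right)}{-3 + X} = \frac{25 + 2 X}{-3 + X}$)
$k{\left(m{\left(-2 \right)} \right)} \left(-293\right) = 2 \left(-293\right) = -586$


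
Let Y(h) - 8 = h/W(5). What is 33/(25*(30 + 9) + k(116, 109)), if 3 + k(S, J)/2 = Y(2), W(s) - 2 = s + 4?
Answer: 121/3613 ≈ 0.033490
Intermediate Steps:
W(s) = 6 + s (W(s) = 2 + (s + 4) = 2 + (4 + s) = 6 + s)
Y(h) = 8 + h/11 (Y(h) = 8 + h/(6 + 5) = 8 + h/11)
k(S, J) = 114/11 (k(S, J) = -6 + 2*(8 + (1/11)*2) = -6 + 2*(8 + 2/11) = -6 + 2*(90/11) = -6 + 180/11 = 114/11)
33/(25*(30 + 9) + k(116, 109)) = 33/(25*(30 + 9) + 114/11) = 33/(25*39 + 114/11) = 33/(975 + 114/11) = 33/(10839/11) = 33*(11/10839) = 121/3613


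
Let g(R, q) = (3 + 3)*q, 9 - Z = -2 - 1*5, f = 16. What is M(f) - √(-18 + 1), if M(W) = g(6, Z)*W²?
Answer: 24576 - I*√17 ≈ 24576.0 - 4.1231*I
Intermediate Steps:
Z = 16 (Z = 9 - (-2 - 1*5) = 9 - (-2 - 5) = 9 - 1*(-7) = 9 + 7 = 16)
g(R, q) = 6*q
M(W) = 96*W² (M(W) = (6*16)*W² = 96*W²)
M(f) - √(-18 + 1) = 96*16² - √(-18 + 1) = 96*256 - √(-17) = 24576 - I*√17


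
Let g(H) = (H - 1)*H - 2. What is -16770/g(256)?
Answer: -8385/32639 ≈ -0.25690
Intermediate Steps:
g(H) = -2 + H*(-1 + H) (g(H) = (-1 + H)*H - 2 = H*(-1 + H) - 2 = -2 + H*(-1 + H))
-16770/g(256) = -16770/(-2 + 256² - 1*256) = -16770/(-2 + 65536 - 256) = -16770/65278 = -16770*1/65278 = -8385/32639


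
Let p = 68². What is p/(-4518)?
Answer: -2312/2259 ≈ -1.0235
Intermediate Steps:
p = 4624
p/(-4518) = 4624/(-4518) = 4624*(-1/4518) = -2312/2259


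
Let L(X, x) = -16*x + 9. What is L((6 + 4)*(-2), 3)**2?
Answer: 1521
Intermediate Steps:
L(X, x) = 9 - 16*x
L((6 + 4)*(-2), 3)**2 = (9 - 16*3)**2 = (9 - 48)**2 = (-39)**2 = 1521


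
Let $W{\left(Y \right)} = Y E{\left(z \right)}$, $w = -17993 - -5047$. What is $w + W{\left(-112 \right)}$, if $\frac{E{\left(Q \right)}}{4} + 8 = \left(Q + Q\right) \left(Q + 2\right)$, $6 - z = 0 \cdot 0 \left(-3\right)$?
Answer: $-52370$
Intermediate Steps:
$z = 6$ ($z = 6 - 0 \cdot 0 \left(-3\right) = 6 - 0 \left(-3\right) = 6 - 0 = 6 + 0 = 6$)
$E{\left(Q \right)} = -32 + 8 Q \left(2 + Q\right)$ ($E{\left(Q \right)} = -32 + 4 \left(Q + Q\right) \left(Q + 2\right) = -32 + 4 \cdot 2 Q \left(2 + Q\right) = -32 + 8 Q \left(2 + Q\right)$)
$w = -12946$ ($w = -17993 + 5047 = -12946$)
$W{\left(Y \right)} = 352 Y$ ($W{\left(Y \right)} = Y \left(-32 + 8 \cdot 6^{2} + 16 \cdot 6\right) = Y \left(-32 + 8 \cdot 36 + 96\right) = Y \left(-32 + 288 + 96\right) = Y 352 = 352 Y$)
$w + W{\left(-112 \right)} = -12946 + 352 \left(-112\right) = -12946 - 39424 = -52370$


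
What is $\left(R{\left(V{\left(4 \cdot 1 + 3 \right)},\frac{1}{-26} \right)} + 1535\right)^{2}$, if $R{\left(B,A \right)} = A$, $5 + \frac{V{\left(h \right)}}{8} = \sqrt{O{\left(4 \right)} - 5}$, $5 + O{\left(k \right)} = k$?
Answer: $\frac{1592728281}{676} \approx 2.3561 \cdot 10^{6}$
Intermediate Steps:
$O{\left(k \right)} = -5 + k$
$V{\left(h \right)} = -40 + 8 i \sqrt{6}$ ($V{\left(h \right)} = -40 + 8 \sqrt{\left(-5 + 4\right) - 5} = -40 + 8 \sqrt{-1 - 5} = -40 + 8 \sqrt{-6} = -40 + 8 i \sqrt{6}$)
$\left(R{\left(V{\left(4 \cdot 1 + 3 \right)},\frac{1}{-26} \right)} + 1535\right)^{2} = \left(\frac{1}{-26} + 1535\right)^{2} = \left(- \frac{1}{26} + 1535\right)^{2} = \left(\frac{39909}{26}\right)^{2} = \frac{1592728281}{676}$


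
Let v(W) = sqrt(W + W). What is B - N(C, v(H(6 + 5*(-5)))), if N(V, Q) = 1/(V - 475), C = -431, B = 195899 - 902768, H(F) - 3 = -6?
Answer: -640423313/906 ≈ -7.0687e+5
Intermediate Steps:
H(F) = -3 (H(F) = 3 - 6 = -3)
v(W) = sqrt(2)*sqrt(W) (v(W) = sqrt(2*W) = sqrt(2)*sqrt(W))
B = -706869
N(V, Q) = 1/(-475 + V)
B - N(C, v(H(6 + 5*(-5)))) = -706869 - 1/(-475 - 431) = -706869 - 1/(-906) = -706869 - 1*(-1/906) = -706869 + 1/906 = -640423313/906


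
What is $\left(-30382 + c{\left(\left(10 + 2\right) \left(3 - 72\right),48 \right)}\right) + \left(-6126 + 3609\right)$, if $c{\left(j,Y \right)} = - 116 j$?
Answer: $63149$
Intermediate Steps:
$\left(-30382 + c{\left(\left(10 + 2\right) \left(3 - 72\right),48 \right)}\right) + \left(-6126 + 3609\right) = \left(-30382 - 116 \left(10 + 2\right) \left(3 - 72\right)\right) + \left(-6126 + 3609\right) = \left(-30382 - 116 \cdot 12 \left(-69\right)\right) - 2517 = \left(-30382 - -96048\right) - 2517 = \left(-30382 + 96048\right) - 2517 = 65666 - 2517 = 63149$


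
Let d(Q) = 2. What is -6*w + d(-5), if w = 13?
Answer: -76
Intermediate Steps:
-6*w + d(-5) = -6*13 + 2 = -78 + 2 = -76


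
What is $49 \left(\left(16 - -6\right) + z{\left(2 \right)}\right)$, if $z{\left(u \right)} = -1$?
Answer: $1029$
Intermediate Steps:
$49 \left(\left(16 - -6\right) + z{\left(2 \right)}\right) = 49 \left(\left(16 - -6\right) - 1\right) = 49 \left(\left(16 + 6\right) - 1\right) = 49 \left(22 - 1\right) = 49 \cdot 21 = 1029$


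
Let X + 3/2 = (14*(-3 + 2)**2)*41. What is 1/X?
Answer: 2/1145 ≈ 0.0017467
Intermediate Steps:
X = 1145/2 (X = -3/2 + (14*(-3 + 2)**2)*41 = -3/2 + (14*(-1)**2)*41 = -3/2 + (14*1)*41 = -3/2 + 14*41 = -3/2 + 574 = 1145/2 ≈ 572.50)
1/X = 1/(1145/2) = 2/1145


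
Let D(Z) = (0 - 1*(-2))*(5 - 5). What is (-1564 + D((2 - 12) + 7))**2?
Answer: 2446096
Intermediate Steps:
D(Z) = 0 (D(Z) = (0 + 2)*0 = 2*0 = 0)
(-1564 + D((2 - 12) + 7))**2 = (-1564 + 0)**2 = (-1564)**2 = 2446096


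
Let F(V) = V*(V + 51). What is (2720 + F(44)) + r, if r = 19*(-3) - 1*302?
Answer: 6541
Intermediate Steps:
r = -359 (r = -57 - 302 = -359)
F(V) = V*(51 + V)
(2720 + F(44)) + r = (2720 + 44*(51 + 44)) - 359 = (2720 + 44*95) - 359 = (2720 + 4180) - 359 = 6900 - 359 = 6541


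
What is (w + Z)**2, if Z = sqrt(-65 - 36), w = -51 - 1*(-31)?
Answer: (20 - I*sqrt(101))**2 ≈ 299.0 - 402.0*I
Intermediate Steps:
w = -20 (w = -51 + 31 = -20)
Z = I*sqrt(101) (Z = sqrt(-101) = I*sqrt(101) ≈ 10.05*I)
(w + Z)**2 = (-20 + I*sqrt(101))**2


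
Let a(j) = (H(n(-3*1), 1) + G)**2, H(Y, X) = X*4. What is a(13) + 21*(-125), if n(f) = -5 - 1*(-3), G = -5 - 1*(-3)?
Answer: -2621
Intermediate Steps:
G = -2 (G = -5 + 3 = -2)
n(f) = -2 (n(f) = -5 + 3 = -2)
H(Y, X) = 4*X
a(j) = 4 (a(j) = (4*1 - 2)**2 = (4 - 2)**2 = 2**2 = 4)
a(13) + 21*(-125) = 4 + 21*(-125) = 4 - 2625 = -2621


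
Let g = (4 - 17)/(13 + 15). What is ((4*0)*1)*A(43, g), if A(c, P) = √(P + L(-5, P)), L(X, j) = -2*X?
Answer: 0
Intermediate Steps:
g = -13/28 ≈ -0.46429
A(c, P) = √(10 + P) (A(c, P) = √(P - 2*(-5)) = √(P + 10) = √(10 + P))
((4*0)*1)*A(43, g) = ((4*0)*1)*√(10 - 13/28) = (0*1)*√(267/28) = 0*(√1869/14) = 0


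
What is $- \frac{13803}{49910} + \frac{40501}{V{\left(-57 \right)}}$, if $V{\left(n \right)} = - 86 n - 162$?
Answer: $\frac{195597869}{23657340} \approx 8.268$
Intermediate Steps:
$V{\left(n \right)} = -162 - 86 n$
$- \frac{13803}{49910} + \frac{40501}{V{\left(-57 \right)}} = - \frac{13803}{49910} + \frac{40501}{-162 - -4902} = \left(-13803\right) \frac{1}{49910} + \frac{40501}{-162 + 4902} = - \frac{13803}{49910} + \frac{40501}{4740} = \frac{195597869}{23657340}$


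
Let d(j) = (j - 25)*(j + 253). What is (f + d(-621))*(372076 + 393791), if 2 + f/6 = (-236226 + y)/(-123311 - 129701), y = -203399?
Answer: 23032545667036257/126506 ≈ 1.8207e+11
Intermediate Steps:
d(j) = (-25 + j)*(253 + j)
f = -199197/126506 (f = -12 + 6*((-236226 - 203399)/(-123311 - 129701)) = -12 + 6*(-439625/(-253012)) = -12 + 6*(-439625*(-1/253012)) = -12 + 6*(439625/253012) = -12 + 1318875/126506 = -199197/126506 ≈ -1.5746)
(f + d(-621))*(372076 + 393791) = (-199197/126506 + (-6325 + (-621)² + 228*(-621)))*(372076 + 393791) = (-199197/126506 + (-6325 + 385641 - 141588))*765867 = (-199197/126506 + 237728)*765867 = (30073819171/126506)*765867 = 23032545667036257/126506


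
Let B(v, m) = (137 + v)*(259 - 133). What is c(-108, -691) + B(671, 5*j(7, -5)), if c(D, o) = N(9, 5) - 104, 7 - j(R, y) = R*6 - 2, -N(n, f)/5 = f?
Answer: 101679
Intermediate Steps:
N(n, f) = -5*f
j(R, y) = 9 - 6*R (j(R, y) = 7 - (R*6 - 2) = 7 - (6*R - 2) = 7 - (-2 + 6*R) = 7 + (2 - 6*R) = 9 - 6*R)
c(D, o) = -129 (c(D, o) = -5*5 - 104 = -25 - 104 = -129)
B(v, m) = 17262 + 126*v (B(v, m) = (137 + v)*126 = 17262 + 126*v)
c(-108, -691) + B(671, 5*j(7, -5)) = -129 + (17262 + 126*671) = -129 + (17262 + 84546) = -129 + 101808 = 101679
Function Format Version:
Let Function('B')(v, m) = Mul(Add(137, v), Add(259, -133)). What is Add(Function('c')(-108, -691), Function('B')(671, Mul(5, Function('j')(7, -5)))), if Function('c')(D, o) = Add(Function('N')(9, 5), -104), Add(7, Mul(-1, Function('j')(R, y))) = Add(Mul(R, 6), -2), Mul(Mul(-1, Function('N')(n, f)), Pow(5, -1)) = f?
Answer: 101679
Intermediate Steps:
Function('N')(n, f) = Mul(-5, f)
Function('j')(R, y) = Add(9, Mul(-6, R)) (Function('j')(R, y) = Add(7, Mul(-1, Add(Mul(R, 6), -2))) = Add(7, Mul(-1, Add(Mul(6, R), -2))) = Add(7, Mul(-1, Add(-2, Mul(6, R)))) = Add(7, Add(2, Mul(-6, R))) = Add(9, Mul(-6, R)))
Function('c')(D, o) = -129 (Function('c')(D, o) = Add(Mul(-5, 5), -104) = Add(-25, -104) = -129)
Function('B')(v, m) = Add(17262, Mul(126, v)) (Function('B')(v, m) = Mul(Add(137, v), 126) = Add(17262, Mul(126, v)))
Add(Function('c')(-108, -691), Function('B')(671, Mul(5, Function('j')(7, -5)))) = Add(-129, Add(17262, Mul(126, 671))) = Add(-129, Add(17262, 84546)) = Add(-129, 101808) = 101679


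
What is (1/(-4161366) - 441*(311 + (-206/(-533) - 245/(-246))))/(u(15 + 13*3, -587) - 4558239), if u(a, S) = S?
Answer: 76388558684783/2527878223549107 ≈ 0.030218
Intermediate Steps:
(1/(-4161366) - 441*(311 + (-206/(-533) - 245/(-246))))/(u(15 + 13*3, -587) - 4558239) = (1/(-4161366) - 441*(311 + (-206/(-533) - 245/(-246))))/(-587 - 4558239) = (-1/4161366 - 441*(311 + (-206*(-1/533) - 245*(-1/246))))/(-4558826) = (-1/4161366 - 441*(311 + (206/533 + 245/246)))*(-1/4558826) = (-1/4161366 - 441*(311 + 4421/3198))*(-1/4558826) = (-1/4161366 - 441*998999/3198)*(-1/4558826) = (-1/4161366 - 146852853/1066)*(-1/4558826) = -152777117369566/1109004039*(-1/4558826) = 76388558684783/2527878223549107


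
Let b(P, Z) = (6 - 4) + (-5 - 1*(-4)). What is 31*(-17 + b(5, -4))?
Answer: -496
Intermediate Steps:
b(P, Z) = 1 (b(P, Z) = 2 + (-5 + 4) = 2 - 1 = 1)
31*(-17 + b(5, -4)) = 31*(-17 + 1) = 31*(-16) = -496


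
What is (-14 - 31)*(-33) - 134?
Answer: 1351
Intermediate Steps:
(-14 - 31)*(-33) - 134 = -45*(-33) - 134 = 1485 - 134 = 1351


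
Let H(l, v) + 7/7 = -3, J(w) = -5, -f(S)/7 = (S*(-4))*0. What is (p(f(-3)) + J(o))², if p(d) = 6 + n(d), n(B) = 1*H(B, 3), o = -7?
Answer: 9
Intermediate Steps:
f(S) = 0 (f(S) = -7*S*(-4)*0 = -7*(-4*S)*0 = -7*0 = 0)
H(l, v) = -4 (H(l, v) = -1 - 3 = -4)
n(B) = -4 (n(B) = 1*(-4) = -4)
p(d) = 2 (p(d) = 6 - 4 = 2)
(p(f(-3)) + J(o))² = (2 - 5)² = (-3)² = 9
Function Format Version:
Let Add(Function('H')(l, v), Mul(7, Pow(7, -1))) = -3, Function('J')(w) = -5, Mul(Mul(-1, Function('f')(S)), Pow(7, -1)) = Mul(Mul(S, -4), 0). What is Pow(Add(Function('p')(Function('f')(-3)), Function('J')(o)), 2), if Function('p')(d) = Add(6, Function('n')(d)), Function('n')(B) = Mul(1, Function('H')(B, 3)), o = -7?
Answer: 9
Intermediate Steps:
Function('f')(S) = 0 (Function('f')(S) = Mul(-7, Mul(Mul(S, -4), 0)) = Mul(-7, Mul(Mul(-4, S), 0)) = Mul(-7, 0) = 0)
Function('H')(l, v) = -4 (Function('H')(l, v) = Add(-1, -3) = -4)
Function('n')(B) = -4 (Function('n')(B) = Mul(1, -4) = -4)
Function('p')(d) = 2 (Function('p')(d) = Add(6, -4) = 2)
Pow(Add(Function('p')(Function('f')(-3)), Function('J')(o)), 2) = Pow(Add(2, -5), 2) = Pow(-3, 2) = 9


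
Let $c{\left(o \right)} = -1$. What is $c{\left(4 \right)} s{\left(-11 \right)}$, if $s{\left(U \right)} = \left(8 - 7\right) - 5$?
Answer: $4$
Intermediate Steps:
$s{\left(U \right)} = -4$ ($s{\left(U \right)} = 1 - 5 = -4$)
$c{\left(4 \right)} s{\left(-11 \right)} = \left(-1\right) \left(-4\right) = 4$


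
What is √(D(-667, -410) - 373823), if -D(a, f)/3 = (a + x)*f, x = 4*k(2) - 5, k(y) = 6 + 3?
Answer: I*√1156103 ≈ 1075.2*I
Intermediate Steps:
k(y) = 9
x = 31 (x = 4*9 - 5 = 36 - 5 = 31)
D(a, f) = -3*f*(31 + a) (D(a, f) = -3*(a + 31)*f = -3*(31 + a)*f = -3*f*(31 + a))
√(D(-667, -410) - 373823) = √(-3*(-410)*(31 - 667) - 373823) = √(-3*(-410)*(-636) - 373823) = √(-782280 - 373823) = √(-1156103) = I*√1156103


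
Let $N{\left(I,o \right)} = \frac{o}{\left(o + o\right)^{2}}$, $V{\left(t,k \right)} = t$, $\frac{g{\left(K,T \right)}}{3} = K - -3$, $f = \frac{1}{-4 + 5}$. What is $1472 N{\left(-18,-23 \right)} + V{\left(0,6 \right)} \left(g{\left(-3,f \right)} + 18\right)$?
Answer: $-16$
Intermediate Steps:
$f = 1$ ($f = 1^{-1} = 1$)
$g{\left(K,T \right)} = 9 + 3 K$ ($g{\left(K,T \right)} = 3 \left(K - -3\right) = 3 \left(K + 3\right) = 3 \left(3 + K\right) = 9 + 3 K$)
$N{\left(I,o \right)} = \frac{1}{4 o}$ ($N{\left(I,o \right)} = \frac{o}{\left(2 o\right)^{2}} = \frac{o}{4 o^{2}} = o \frac{1}{4 o^{2}} = \frac{1}{4 o}$)
$1472 N{\left(-18,-23 \right)} + V{\left(0,6 \right)} \left(g{\left(-3,f \right)} + 18\right) = 1472 \frac{1}{4 \left(-23\right)} + 0 \left(\left(9 + 3 \left(-3\right)\right) + 18\right) = 1472 \cdot \frac{1}{4} \left(- \frac{1}{23}\right) + 0 \left(\left(9 - 9\right) + 18\right) = 1472 \left(- \frac{1}{92}\right) + 0 \left(0 + 18\right) = -16 + 0 \cdot 18 = -16 + 0 = -16$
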